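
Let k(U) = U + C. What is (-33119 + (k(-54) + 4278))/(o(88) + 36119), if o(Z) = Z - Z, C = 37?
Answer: -28858/36119 ≈ -0.79897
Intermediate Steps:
k(U) = 37 + U (k(U) = U + 37 = 37 + U)
o(Z) = 0
(-33119 + (k(-54) + 4278))/(o(88) + 36119) = (-33119 + ((37 - 54) + 4278))/(0 + 36119) = (-33119 + (-17 + 4278))/36119 = (-33119 + 4261)*(1/36119) = -28858*1/36119 = -28858/36119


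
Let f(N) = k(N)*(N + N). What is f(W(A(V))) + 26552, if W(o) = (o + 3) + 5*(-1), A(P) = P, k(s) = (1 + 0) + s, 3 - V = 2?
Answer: 26552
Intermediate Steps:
V = 1 (V = 3 - 1*2 = 3 - 2 = 1)
k(s) = 1 + s
W(o) = -2 + o (W(o) = (3 + o) - 5 = -2 + o)
f(N) = 2*N*(1 + N) (f(N) = (1 + N)*(N + N) = (1 + N)*(2*N) = 2*N*(1 + N))
f(W(A(V))) + 26552 = 2*(-2 + 1)*(1 + (-2 + 1)) + 26552 = 2*(-1)*(1 - 1) + 26552 = 2*(-1)*0 + 26552 = 0 + 26552 = 26552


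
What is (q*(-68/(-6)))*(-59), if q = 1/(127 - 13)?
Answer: -1003/171 ≈ -5.8655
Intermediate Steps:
q = 1/114 ≈ 0.0087719
(q*(-68/(-6)))*(-59) = ((-68/(-6))/114)*(-59) = ((-68*(-⅙))/114)*(-59) = ((1/114)*(34/3))*(-59) = (17/171)*(-59) = -1003/171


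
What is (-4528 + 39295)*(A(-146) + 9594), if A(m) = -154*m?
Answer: 1115255826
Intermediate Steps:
(-4528 + 39295)*(A(-146) + 9594) = (-4528 + 39295)*(-154*(-146) + 9594) = 34767*(22484 + 9594) = 34767*32078 = 1115255826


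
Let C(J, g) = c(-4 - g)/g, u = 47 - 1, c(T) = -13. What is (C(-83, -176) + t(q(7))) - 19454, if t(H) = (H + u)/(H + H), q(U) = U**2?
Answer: -167762299/8624 ≈ -19453.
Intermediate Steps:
u = 46
C(J, g) = -13/g
t(H) = (46 + H)/(2*H) (t(H) = (H + 46)/(H + H) = (46 + H)/((2*H)) = (46 + H)*(1/(2*H)) = (46 + H)/(2*H))
(C(-83, -176) + t(q(7))) - 19454 = (-13/(-176) + (46 + 7**2)/(2*(7**2))) - 19454 = (-13*(-1/176) + (1/2)*(46 + 49)/49) - 19454 = (13/176 + (1/2)*(1/49)*95) - 19454 = (13/176 + 95/98) - 19454 = 8997/8624 - 19454 = -167762299/8624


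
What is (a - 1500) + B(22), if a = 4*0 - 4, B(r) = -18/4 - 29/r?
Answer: -16608/11 ≈ -1509.8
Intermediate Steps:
B(r) = -9/2 - 29/r (B(r) = -18*1/4 - 29/r = -9/2 - 29/r)
a = -4 (a = 0 - 4 = -4)
(a - 1500) + B(22) = (-4 - 1500) + (-9/2 - 29/22) = -1504 + (-9/2 - 29*1/22) = -1504 + (-9/2 - 29/22) = -1504 - 64/11 = -16608/11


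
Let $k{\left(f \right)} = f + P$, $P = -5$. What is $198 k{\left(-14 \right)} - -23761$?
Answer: $19999$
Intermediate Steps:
$k{\left(f \right)} = -5 + f$ ($k{\left(f \right)} = f - 5 = -5 + f$)
$198 k{\left(-14 \right)} - -23761 = 198 \left(-5 - 14\right) - -23761 = 198 \left(-19\right) + 23761 = -3762 + 23761 = 19999$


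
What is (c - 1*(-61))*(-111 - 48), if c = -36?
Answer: -3975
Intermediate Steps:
(c - 1*(-61))*(-111 - 48) = (-36 - 1*(-61))*(-111 - 48) = (-36 + 61)*(-159) = 25*(-159) = -3975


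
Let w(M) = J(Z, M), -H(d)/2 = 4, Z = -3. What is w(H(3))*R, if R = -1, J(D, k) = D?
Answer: 3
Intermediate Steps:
H(d) = -8 (H(d) = -2*4 = -8)
w(M) = -3
w(H(3))*R = -3*(-1) = 3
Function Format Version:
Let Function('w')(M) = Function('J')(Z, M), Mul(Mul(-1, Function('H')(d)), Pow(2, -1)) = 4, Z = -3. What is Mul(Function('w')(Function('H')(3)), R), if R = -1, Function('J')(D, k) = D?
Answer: 3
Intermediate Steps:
Function('H')(d) = -8 (Function('H')(d) = Mul(-2, 4) = -8)
Function('w')(M) = -3
Mul(Function('w')(Function('H')(3)), R) = Mul(-3, -1) = 3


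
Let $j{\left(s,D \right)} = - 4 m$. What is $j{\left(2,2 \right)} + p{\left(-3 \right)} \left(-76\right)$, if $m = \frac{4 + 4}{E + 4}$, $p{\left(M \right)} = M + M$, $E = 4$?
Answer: $452$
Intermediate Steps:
$p{\left(M \right)} = 2 M$
$m = 1$ ($m = \frac{4 + 4}{4 + 4} = \frac{8}{8} = 8 \cdot \frac{1}{8} = 1$)
$j{\left(s,D \right)} = -4$ ($j{\left(s,D \right)} = \left(-4\right) 1 = -4$)
$j{\left(2,2 \right)} + p{\left(-3 \right)} \left(-76\right) = -4 + 2 \left(-3\right) \left(-76\right) = -4 - -456 = -4 + 456 = 452$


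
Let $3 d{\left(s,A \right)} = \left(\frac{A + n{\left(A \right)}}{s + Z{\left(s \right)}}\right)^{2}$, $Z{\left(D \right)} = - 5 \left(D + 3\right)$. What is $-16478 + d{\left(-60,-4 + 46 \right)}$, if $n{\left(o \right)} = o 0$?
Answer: $- \frac{278066054}{16875} \approx -16478.0$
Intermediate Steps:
$n{\left(o \right)} = 0$
$Z{\left(D \right)} = -15 - 5 D$ ($Z{\left(D \right)} = - 5 \left(3 + D\right) = -15 - 5 D$)
$d{\left(s,A \right)} = \frac{A^{2}}{3 \left(-15 - 4 s\right)^{2}}$ ($d{\left(s,A \right)} = \frac{\left(\frac{A + 0}{s - \left(15 + 5 s\right)}\right)^{2}}{3} = \frac{\left(\frac{A}{-15 - 4 s}\right)^{2}}{3} = \frac{A^{2} \frac{1}{\left(-15 - 4 s\right)^{2}}}{3} = \frac{A^{2}}{3 \left(-15 - 4 s\right)^{2}}$)
$-16478 + d{\left(-60,-4 + 46 \right)} = -16478 + \frac{\left(-4 + 46\right)^{2}}{3 \left(15 + 4 \left(-60\right)\right)^{2}} = -16478 + \frac{42^{2}}{3 \left(15 - 240\right)^{2}} = -16478 + \frac{1}{3} \cdot 1764 \cdot \frac{1}{50625} = -16478 + \frac{196}{16875} = - \frac{278066054}{16875}$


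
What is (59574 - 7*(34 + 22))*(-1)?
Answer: -59182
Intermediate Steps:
(59574 - 7*(34 + 22))*(-1) = (59574 - 7*56)*(-1) = (59574 - 1*392)*(-1) = (59574 - 392)*(-1) = 59182*(-1) = -59182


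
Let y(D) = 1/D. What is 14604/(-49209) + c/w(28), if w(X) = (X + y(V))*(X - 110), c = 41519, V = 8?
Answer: -2769051928/151317675 ≈ -18.300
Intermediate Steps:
y(D) = 1/D
w(X) = (-110 + X)*(1/8 + X) (w(X) = (X + 1/8)*(X - 110) = (X + 1/8)*(-110 + X) = (1/8 + X)*(-110 + X) = (-110 + X)*(1/8 + X))
14604/(-49209) + c/w(28) = 14604/(-49209) + 41519/(-55/4 + 28**2 - 879/8*28) = 14604*(-1/49209) + 41519/(-55/4 + 784 - 6153/2) = -4868/16403 + 41519/(-9225/4) = -4868/16403 + 41519*(-4/9225) = -4868/16403 - 166076/9225 = -2769051928/151317675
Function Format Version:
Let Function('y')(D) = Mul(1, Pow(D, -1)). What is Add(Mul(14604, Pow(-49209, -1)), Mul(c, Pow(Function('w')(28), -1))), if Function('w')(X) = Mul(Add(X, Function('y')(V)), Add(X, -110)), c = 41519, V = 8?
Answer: Rational(-2769051928, 151317675) ≈ -18.300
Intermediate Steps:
Function('y')(D) = Pow(D, -1)
Function('w')(X) = Mul(Add(-110, X), Add(Rational(1, 8), X)) (Function('w')(X) = Mul(Add(X, Pow(8, -1)), Add(X, -110)) = Mul(Add(X, Rational(1, 8)), Add(-110, X)) = Mul(Add(Rational(1, 8), X), Add(-110, X)) = Mul(Add(-110, X), Add(Rational(1, 8), X)))
Add(Mul(14604, Pow(-49209, -1)), Mul(c, Pow(Function('w')(28), -1))) = Add(Mul(14604, Pow(-49209, -1)), Mul(41519, Pow(Add(Rational(-55, 4), Pow(28, 2), Mul(Rational(-879, 8), 28)), -1))) = Add(Mul(14604, Rational(-1, 49209)), Mul(41519, Pow(Add(Rational(-55, 4), 784, Rational(-6153, 2)), -1))) = Add(Rational(-4868, 16403), Mul(41519, Pow(Rational(-9225, 4), -1))) = Add(Rational(-4868, 16403), Mul(41519, Rational(-4, 9225))) = Add(Rational(-4868, 16403), Rational(-166076, 9225)) = Rational(-2769051928, 151317675)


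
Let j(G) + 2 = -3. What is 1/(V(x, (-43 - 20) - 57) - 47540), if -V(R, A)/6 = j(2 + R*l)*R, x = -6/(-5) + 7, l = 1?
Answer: -1/47294 ≈ -2.1144e-5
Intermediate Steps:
x = 41/5 (x = -⅕*(-6) + 7 = 6/5 + 7 = 41/5 ≈ 8.2000)
j(G) = -5 (j(G) = -2 - 3 = -5)
V(R, A) = 30*R (V(R, A) = -(-30)*R = 30*R)
1/(V(x, (-43 - 20) - 57) - 47540) = 1/(30*(41/5) - 47540) = 1/(246 - 47540) = 1/(-47294) = -1/47294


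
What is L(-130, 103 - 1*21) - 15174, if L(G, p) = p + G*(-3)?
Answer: -14702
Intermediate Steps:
L(G, p) = p - 3*G
L(-130, 103 - 1*21) - 15174 = ((103 - 1*21) - 3*(-130)) - 15174 = ((103 - 21) + 390) - 15174 = (82 + 390) - 15174 = 472 - 15174 = -14702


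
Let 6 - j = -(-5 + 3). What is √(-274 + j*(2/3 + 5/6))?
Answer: 2*I*√67 ≈ 16.371*I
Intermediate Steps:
j = 4 (j = 6 - (-1)*(-5 + 3) = 6 - (-1)*(-2) = 6 - 1*2 = 6 - 2 = 4)
√(-274 + j*(2/3 + 5/6)) = √(-274 + 4*(2/3 + 5/6)) = √(-274 + 4*(2*(⅓) + 5*(⅙))) = √(-274 + 4*(⅔ + ⅚)) = √(-274 + 4*(3/2)) = √(-274 + 6) = √(-268) = 2*I*√67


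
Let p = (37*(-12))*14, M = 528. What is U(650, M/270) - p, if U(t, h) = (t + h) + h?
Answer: 309146/45 ≈ 6869.9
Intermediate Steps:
U(t, h) = t + 2*h (U(t, h) = (h + t) + h = t + 2*h)
p = -6216 (p = -444*14 = -6216)
U(650, M/270) - p = (650 + 2*(528/270)) - 1*(-6216) = (650 + 2*(528*(1/270))) + 6216 = (650 + 2*(88/45)) + 6216 = (650 + 176/45) + 6216 = 29426/45 + 6216 = 309146/45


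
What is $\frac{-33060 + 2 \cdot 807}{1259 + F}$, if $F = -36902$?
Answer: $\frac{10482}{11881} \approx 0.88225$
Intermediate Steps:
$\frac{-33060 + 2 \cdot 807}{1259 + F} = \frac{-33060 + 2 \cdot 807}{1259 - 36902} = \frac{-33060 + 1614}{-35643} = \left(-31446\right) \left(- \frac{1}{35643}\right) = \frac{10482}{11881}$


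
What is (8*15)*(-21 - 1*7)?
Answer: -3360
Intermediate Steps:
(8*15)*(-21 - 1*7) = 120*(-21 - 7) = 120*(-28) = -3360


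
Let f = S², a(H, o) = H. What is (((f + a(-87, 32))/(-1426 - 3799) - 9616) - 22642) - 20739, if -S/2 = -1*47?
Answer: -276918074/5225 ≈ -52999.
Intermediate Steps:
S = 94 (S = -(-2)*47 = -2*(-47) = 94)
f = 8836 (f = 94² = 8836)
(((f + a(-87, 32))/(-1426 - 3799) - 9616) - 22642) - 20739 = (((8836 - 87)/(-1426 - 3799) - 9616) - 22642) - 20739 = ((8749/(-5225) - 9616) - 22642) - 20739 = ((8749*(-1/5225) - 9616) - 22642) - 20739 = ((-8749/5225 - 9616) - 22642) - 20739 = (-50252349/5225 - 22642) - 20739 = -168556799/5225 - 20739 = -276918074/5225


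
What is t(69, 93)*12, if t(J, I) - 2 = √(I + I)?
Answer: 24 + 12*√186 ≈ 187.66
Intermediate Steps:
t(J, I) = 2 + √2*√I (t(J, I) = 2 + √(I + I) = 2 + √(2*I) = 2 + √2*√I)
t(69, 93)*12 = (2 + √2*√93)*12 = (2 + √186)*12 = 24 + 12*√186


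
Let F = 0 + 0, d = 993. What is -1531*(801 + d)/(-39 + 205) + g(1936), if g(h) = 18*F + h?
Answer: -1212619/83 ≈ -14610.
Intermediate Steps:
F = 0
g(h) = h (g(h) = 18*0 + h = 0 + h = h)
-1531*(801 + d)/(-39 + 205) + g(1936) = -1531*(801 + 993)/(-39 + 205) + 1936 = -2746614/166 + 1936 = -1531*897/83 + 1936 = -1373307/83 + 1936 = -1212619/83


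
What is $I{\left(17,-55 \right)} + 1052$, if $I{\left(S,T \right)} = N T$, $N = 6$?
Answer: $722$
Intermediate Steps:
$I{\left(S,T \right)} = 6 T$
$I{\left(17,-55 \right)} + 1052 = 6 \left(-55\right) + 1052 = -330 + 1052 = 722$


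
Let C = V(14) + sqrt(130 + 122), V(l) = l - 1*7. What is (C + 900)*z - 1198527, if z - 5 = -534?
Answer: -1678330 - 3174*sqrt(7) ≈ -1.6867e+6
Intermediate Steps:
z = -529 (z = 5 - 534 = -529)
V(l) = -7 + l (V(l) = l - 7 = -7 + l)
C = 7 + 6*sqrt(7) (C = (-7 + 14) + sqrt(130 + 122) = 7 + sqrt(252) = 7 + 6*sqrt(7) ≈ 22.875)
(C + 900)*z - 1198527 = ((7 + 6*sqrt(7)) + 900)*(-529) - 1198527 = (907 + 6*sqrt(7))*(-529) - 1198527 = (-479803 - 3174*sqrt(7)) - 1198527 = -1678330 - 3174*sqrt(7)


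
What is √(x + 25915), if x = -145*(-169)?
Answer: 2*√12605 ≈ 224.54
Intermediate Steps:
x = 24505
√(x + 25915) = √(24505 + 25915) = √50420 = 2*√12605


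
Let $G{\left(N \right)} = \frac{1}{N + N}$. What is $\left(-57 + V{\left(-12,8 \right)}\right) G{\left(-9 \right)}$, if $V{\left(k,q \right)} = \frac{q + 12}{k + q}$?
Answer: $\frac{31}{9} \approx 3.4444$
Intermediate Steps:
$V{\left(k,q \right)} = \frac{12 + q}{k + q}$
$G{\left(N \right)} = \frac{1}{2 N}$
$\left(-57 + V{\left(-12,8 \right)}\right) G{\left(-9 \right)} = \left(-57 + \frac{12 + 8}{-12 + 8}\right) \frac{1}{2 \left(-9\right)} = \left(-57 + \frac{1}{-4} \cdot 20\right) \frac{1}{2} \left(- \frac{1}{9}\right) = \left(-57 - 5\right) \left(- \frac{1}{18}\right) = \left(-62\right) \left(- \frac{1}{18}\right) = \frac{31}{9}$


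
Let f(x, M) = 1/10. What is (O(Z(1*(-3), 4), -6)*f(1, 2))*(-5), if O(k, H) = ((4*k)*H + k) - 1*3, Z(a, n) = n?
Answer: 95/2 ≈ 47.500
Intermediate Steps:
f(x, M) = ⅒
O(k, H) = -3 + k + 4*H*k (O(k, H) = (4*H*k + k) - 3 = (k + 4*H*k) - 3 = -3 + k + 4*H*k)
(O(Z(1*(-3), 4), -6)*f(1, 2))*(-5) = ((-3 + 4 + 4*(-6)*4)*(⅒))*(-5) = ((-3 + 4 - 96)*(⅒))*(-5) = -95*⅒*(-5) = -19/2*(-5) = 95/2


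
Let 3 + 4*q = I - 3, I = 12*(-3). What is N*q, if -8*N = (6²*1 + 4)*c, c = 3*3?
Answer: 945/2 ≈ 472.50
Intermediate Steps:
c = 9
I = -36
N = -45 (N = -(6²*1 + 4)*9/8 = -(36*1 + 4)*9/8 = -(36 + 4)*9/8 = -5*9 = -⅛*360 = -45)
q = -21/2 (q = -¾ + (-36 - 3)/4 = -¾ + (¼)*(-39) = -¾ - 39/4 = -21/2 ≈ -10.500)
N*q = -45*(-21/2) = 945/2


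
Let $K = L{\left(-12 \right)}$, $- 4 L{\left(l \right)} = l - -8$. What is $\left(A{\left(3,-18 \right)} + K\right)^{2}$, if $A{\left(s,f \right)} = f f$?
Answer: $105625$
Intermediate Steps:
$A{\left(s,f \right)} = f^{2}$
$L{\left(l \right)} = -2 - \frac{l}{4}$ ($L{\left(l \right)} = - \frac{l - -8}{4} = - \frac{l + 8}{4} = - \frac{8 + l}{4} = -2 - \frac{l}{4}$)
$K = 1$ ($K = -2 - -3 = -2 + 3 = 1$)
$\left(A{\left(3,-18 \right)} + K\right)^{2} = \left(\left(-18\right)^{2} + 1\right)^{2} = \left(324 + 1\right)^{2} = 325^{2} = 105625$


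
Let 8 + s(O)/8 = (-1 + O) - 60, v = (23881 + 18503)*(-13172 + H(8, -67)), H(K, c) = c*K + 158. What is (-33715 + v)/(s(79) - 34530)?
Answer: 114867383/6890 ≈ 16672.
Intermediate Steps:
H(K, c) = 158 + K*c (H(K, c) = K*c + 158 = 158 + K*c)
v = -574303200 (v = (23881 + 18503)*(-13172 + (158 + 8*(-67))) = 42384*(-13172 + (158 - 536)) = 42384*(-13172 - 378) = 42384*(-13550) = -574303200)
s(O) = -552 + 8*O (s(O) = -64 + 8*((-1 + O) - 60) = -64 + 8*(-61 + O) = -64 + (-488 + 8*O) = -552 + 8*O)
(-33715 + v)/(s(79) - 34530) = (-33715 - 574303200)/((-552 + 8*79) - 34530) = -574336915/((-552 + 632) - 34530) = -574336915/(80 - 34530) = -574336915/(-34450) = -574336915*(-1/34450) = 114867383/6890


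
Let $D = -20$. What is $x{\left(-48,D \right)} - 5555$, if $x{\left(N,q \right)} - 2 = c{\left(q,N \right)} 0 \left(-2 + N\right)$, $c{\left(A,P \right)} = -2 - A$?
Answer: $-5553$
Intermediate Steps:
$x{\left(N,q \right)} = 2$ ($x{\left(N,q \right)} = 2 + \left(-2 - q\right) 0 \left(-2 + N\right) = 2 + 0 \left(-2 + N\right) = 2 + 0 = 2$)
$x{\left(-48,D \right)} - 5555 = 2 - 5555 = -5553$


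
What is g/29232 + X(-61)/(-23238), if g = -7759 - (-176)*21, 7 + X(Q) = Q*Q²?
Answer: 363383179/37738512 ≈ 9.6290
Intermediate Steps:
X(Q) = -7 + Q³ (X(Q) = -7 + Q*Q² = -7 + Q³)
g = -4063 (g = -7759 - 1*(-3696) = -7759 + 3696 = -4063)
g/29232 + X(-61)/(-23238) = -4063/29232 + (-7 + (-61)³)/(-23238) = -4063*1/29232 + (-7 - 226981)*(-1/23238) = -4063/29232 - 226988*(-1/23238) = -4063/29232 + 113494/11619 = 363383179/37738512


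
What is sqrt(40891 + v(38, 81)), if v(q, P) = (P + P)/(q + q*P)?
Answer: sqrt(99257467522)/1558 ≈ 202.22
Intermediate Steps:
v(q, P) = 2*P/(q + P*q) (v(q, P) = (2*P)/(q + P*q) = 2*P/(q + P*q))
sqrt(40891 + v(38, 81)) = sqrt(40891 + 2*81/(38*(1 + 81))) = sqrt(40891 + 2*81*(1/38)/82) = sqrt(40891 + 2*81*(1/38)*(1/82)) = sqrt(40891 + 81/1558) = sqrt(63708259/1558) = sqrt(99257467522)/1558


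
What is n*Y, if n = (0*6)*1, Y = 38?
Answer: 0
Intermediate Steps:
n = 0 (n = 0*1 = 0)
n*Y = 0*38 = 0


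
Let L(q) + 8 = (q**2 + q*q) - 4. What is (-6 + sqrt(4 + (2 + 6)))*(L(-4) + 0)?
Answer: -120 + 40*sqrt(3) ≈ -50.718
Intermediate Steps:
L(q) = -12 + 2*q**2 (L(q) = -8 + ((q**2 + q*q) - 4) = -8 + ((q**2 + q**2) - 4) = -8 + (2*q**2 - 4) = -8 + (-4 + 2*q**2) = -12 + 2*q**2)
(-6 + sqrt(4 + (2 + 6)))*(L(-4) + 0) = (-6 + sqrt(4 + (2 + 6)))*((-12 + 2*(-4)**2) + 0) = (-6 + sqrt(4 + 8))*((-12 + 2*16) + 0) = (-6 + sqrt(12))*((-12 + 32) + 0) = (-6 + 2*sqrt(3))*(20 + 0) = (-6 + 2*sqrt(3))*20 = -120 + 40*sqrt(3)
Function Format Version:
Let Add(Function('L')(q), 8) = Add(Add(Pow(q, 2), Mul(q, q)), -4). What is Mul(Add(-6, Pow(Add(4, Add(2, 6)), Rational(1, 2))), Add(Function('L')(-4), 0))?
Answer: Add(-120, Mul(40, Pow(3, Rational(1, 2)))) ≈ -50.718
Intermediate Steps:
Function('L')(q) = Add(-12, Mul(2, Pow(q, 2))) (Function('L')(q) = Add(-8, Add(Add(Pow(q, 2), Mul(q, q)), -4)) = Add(-8, Add(Add(Pow(q, 2), Pow(q, 2)), -4)) = Add(-8, Add(Mul(2, Pow(q, 2)), -4)) = Add(-8, Add(-4, Mul(2, Pow(q, 2)))) = Add(-12, Mul(2, Pow(q, 2))))
Mul(Add(-6, Pow(Add(4, Add(2, 6)), Rational(1, 2))), Add(Function('L')(-4), 0)) = Mul(Add(-6, Pow(Add(4, Add(2, 6)), Rational(1, 2))), Add(Add(-12, Mul(2, Pow(-4, 2))), 0)) = Mul(Add(-6, Pow(Add(4, 8), Rational(1, 2))), Add(Add(-12, Mul(2, 16)), 0)) = Mul(Add(-6, Pow(12, Rational(1, 2))), Add(Add(-12, 32), 0)) = Mul(Add(-6, Mul(2, Pow(3, Rational(1, 2)))), Add(20, 0)) = Mul(Add(-6, Mul(2, Pow(3, Rational(1, 2)))), 20) = Add(-120, Mul(40, Pow(3, Rational(1, 2))))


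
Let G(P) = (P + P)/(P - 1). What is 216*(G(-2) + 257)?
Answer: 55800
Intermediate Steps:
G(P) = 2*P/(-1 + P) (G(P) = (2*P)/(-1 + P) = 2*P/(-1 + P))
216*(G(-2) + 257) = 216*(2*(-2)/(-1 - 2) + 257) = 216*(2*(-2)/(-3) + 257) = 216*(2*(-2)*(-⅓) + 257) = 216*(4/3 + 257) = 216*(775/3) = 55800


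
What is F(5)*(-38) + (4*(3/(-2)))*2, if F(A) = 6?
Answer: -240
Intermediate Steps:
F(5)*(-38) + (4*(3/(-2)))*2 = 6*(-38) + (4*(3/(-2)))*2 = -228 + (4*(3*(-1/2)))*2 = -228 + (4*(-3/2))*2 = -228 - 6*2 = -228 - 12 = -240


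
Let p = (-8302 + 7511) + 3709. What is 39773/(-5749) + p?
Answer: 16735809/5749 ≈ 2911.1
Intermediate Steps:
p = 2918 (p = -791 + 3709 = 2918)
39773/(-5749) + p = 39773/(-5749) + 2918 = 39773*(-1/5749) + 2918 = -39773/5749 + 2918 = 16735809/5749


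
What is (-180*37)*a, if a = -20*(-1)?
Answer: -133200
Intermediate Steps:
a = 20
(-180*37)*a = -180*37*20 = -6660*20 = -133200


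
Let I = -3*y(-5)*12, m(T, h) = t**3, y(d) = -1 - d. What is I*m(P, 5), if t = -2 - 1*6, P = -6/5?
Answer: 73728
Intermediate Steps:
P = -6/5 (P = -6*1/5 = -6/5 ≈ -1.2000)
t = -8 (t = -2 - 6 = -8)
m(T, h) = -512 (m(T, h) = (-8)**3 = -512)
I = -144 (I = -3*(-1 - 1*(-5))*12 = -3*(-1 + 5)*12 = -3*4*12 = -12*12 = -144)
I*m(P, 5) = -144*(-512) = 73728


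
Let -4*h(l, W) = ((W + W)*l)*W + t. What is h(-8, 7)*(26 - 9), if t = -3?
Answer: 13379/4 ≈ 3344.8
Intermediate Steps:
h(l, W) = 3/4 - l*W**2/2 (h(l, W) = -(((W + W)*l)*W - 3)/4 = -(((2*W)*l)*W - 3)/4 = -((2*W*l)*W - 3)/4 = -(2*l*W**2 - 3)/4 = -(-3 + 2*l*W**2)/4 = 3/4 - l*W**2/2)
h(-8, 7)*(26 - 9) = (3/4 - 1/2*(-8)*7**2)*(26 - 9) = (3/4 - 1/2*(-8)*49)*17 = (3/4 + 196)*17 = (787/4)*17 = 13379/4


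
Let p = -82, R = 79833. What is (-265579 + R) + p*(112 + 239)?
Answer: -214528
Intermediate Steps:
(-265579 + R) + p*(112 + 239) = (-265579 + 79833) - 82*(112 + 239) = -185746 - 82*351 = -185746 - 28782 = -214528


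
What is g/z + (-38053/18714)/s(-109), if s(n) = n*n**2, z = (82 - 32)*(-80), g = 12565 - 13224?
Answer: 7985565512627/48470345412000 ≈ 0.16475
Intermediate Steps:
g = -659
z = -4000 (z = 50*(-80) = -4000)
s(n) = n**3
g/z + (-38053/18714)/s(-109) = -659/(-4000) + (-38053/18714)/((-109)**3) = -659*(-1/4000) - 38053*1/18714/(-1295029) = 659/4000 - 38053/18714*(-1/1295029) = 659/4000 + 38053/24235172706 = 7985565512627/48470345412000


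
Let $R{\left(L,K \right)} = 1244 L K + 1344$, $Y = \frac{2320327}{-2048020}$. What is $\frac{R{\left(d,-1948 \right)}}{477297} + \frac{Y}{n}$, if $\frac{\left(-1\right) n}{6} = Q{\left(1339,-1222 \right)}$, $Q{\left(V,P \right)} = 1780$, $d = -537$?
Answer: $\frac{1054206685351018997}{386661014989600} \approx 2726.4$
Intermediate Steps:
$n = -10680$ ($n = \left(-6\right) 1780 = -10680$)
$Y = - \frac{2320327}{2048020}$ ($Y = 2320327 \left(- \frac{1}{2048020}\right) = - \frac{2320327}{2048020} \approx -1.133$)
$R{\left(L,K \right)} = 1344 + 1244 K L$ ($R{\left(L,K \right)} = 1244 K L + 1344 = 1344 + 1244 K L$)
$\frac{R{\left(d,-1948 \right)}}{477297} + \frac{Y}{n} = \frac{1344 + 1244 \left(-1948\right) \left(-537\right)}{477297} - \frac{2320327}{2048020 \left(-10680\right)} = \left(1344 + 1301318544\right) \frac{1}{477297} - - \frac{2320327}{21872853600} = 1301319888 \cdot \frac{1}{477297} + \frac{2320327}{21872853600} = \frac{433773296}{159099} + \frac{2320327}{21872853600} = \frac{1054206685351018997}{386661014989600}$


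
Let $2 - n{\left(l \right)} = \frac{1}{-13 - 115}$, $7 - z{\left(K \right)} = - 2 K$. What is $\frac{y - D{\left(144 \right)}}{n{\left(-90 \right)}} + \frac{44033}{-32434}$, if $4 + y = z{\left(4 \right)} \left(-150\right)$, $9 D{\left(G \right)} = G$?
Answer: $- \frac{9435339521}{8335538} \approx -1131.9$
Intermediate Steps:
$z{\left(K \right)} = 7 + 2 K$ ($z{\left(K \right)} = 7 - - 2 K = 7 + 2 K$)
$D{\left(G \right)} = \frac{G}{9}$
$n{\left(l \right)} = \frac{257}{128}$ ($n{\left(l \right)} = 2 - \frac{1}{-13 - 115} = 2 - \frac{1}{-128} = 2 - - \frac{1}{128} = 2 + \frac{1}{128} = \frac{257}{128}$)
$y = -2254$ ($y = -4 + \left(7 + 2 \cdot 4\right) \left(-150\right) = -4 + \left(7 + 8\right) \left(-150\right) = -4 + 15 \left(-150\right) = -4 - 2250 = -2254$)
$\frac{y - D{\left(144 \right)}}{n{\left(-90 \right)}} + \frac{44033}{-32434} = \frac{-2254 - \frac{1}{9} \cdot 144}{\frac{257}{128}} + \frac{44033}{-32434} = \left(-2254 - 16\right) \frac{128}{257} + 44033 \left(- \frac{1}{32434}\right) = \left(-2254 - 16\right) \frac{128}{257} - \frac{44033}{32434} = \left(-2270\right) \frac{128}{257} - \frac{44033}{32434} = - \frac{290560}{257} - \frac{44033}{32434} = - \frac{9435339521}{8335538}$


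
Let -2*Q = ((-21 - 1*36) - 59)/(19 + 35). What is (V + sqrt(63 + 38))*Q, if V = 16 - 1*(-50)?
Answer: 638/9 + 29*sqrt(101)/27 ≈ 81.683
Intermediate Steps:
Q = 29/27 (Q = -((-21 - 1*36) - 59)/(2*(19 + 35)) = -((-21 - 36) - 59)/(2*54) = -(-57 - 59)/(2*54) = -(-58)/54 = -1/2*(-58/27) = 29/27 ≈ 1.0741)
V = 66 (V = 16 + 50 = 66)
(V + sqrt(63 + 38))*Q = (66 + sqrt(63 + 38))*(29/27) = (66 + sqrt(101))*(29/27) = 638/9 + 29*sqrt(101)/27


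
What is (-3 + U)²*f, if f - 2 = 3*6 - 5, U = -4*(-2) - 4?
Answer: 15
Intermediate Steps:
U = 4 (U = 8 - 4 = 4)
f = 15 (f = 2 + (3*6 - 5) = 2 + (18 - 5) = 2 + 13 = 15)
(-3 + U)²*f = (-3 + 4)²*15 = 1²*15 = 1*15 = 15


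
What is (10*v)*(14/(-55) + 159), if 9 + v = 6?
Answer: -52386/11 ≈ -4762.4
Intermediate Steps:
v = -3 (v = -9 + 6 = -3)
(10*v)*(14/(-55) + 159) = (10*(-3))*(14/(-55) + 159) = -30*(14*(-1/55) + 159) = -30*(-14/55 + 159) = -30*8731/55 = -52386/11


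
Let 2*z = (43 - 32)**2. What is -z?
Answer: -121/2 ≈ -60.500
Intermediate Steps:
z = 121/2 (z = (43 - 32)**2/2 = (1/2)*11**2 = (1/2)*121 = 121/2 ≈ 60.500)
-z = -1*121/2 = -121/2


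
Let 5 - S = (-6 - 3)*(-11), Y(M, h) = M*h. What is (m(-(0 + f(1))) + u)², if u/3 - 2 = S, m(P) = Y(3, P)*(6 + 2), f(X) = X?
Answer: 90000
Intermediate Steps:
m(P) = 24*P (m(P) = (3*P)*(6 + 2) = (3*P)*8 = 24*P)
S = -94 (S = 5 - (-6 - 3)*(-11) = 5 - (-9)*(-11) = 5 - 1*99 = 5 - 99 = -94)
u = -276 (u = 6 + 3*(-94) = 6 - 282 = -276)
(m(-(0 + f(1))) + u)² = (24*(-(0 + 1)) - 276)² = (24*(-1*1) - 276)² = (24*(-1) - 276)² = (-24 - 276)² = (-300)² = 90000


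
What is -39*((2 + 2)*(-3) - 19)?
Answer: 1209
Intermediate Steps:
-39*((2 + 2)*(-3) - 19) = -39*(4*(-3) - 19) = -39*(-12 - 19) = -39*(-31) = 1209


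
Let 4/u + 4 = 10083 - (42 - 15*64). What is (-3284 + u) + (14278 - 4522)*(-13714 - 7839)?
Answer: -2312387048940/10997 ≈ -2.1027e+8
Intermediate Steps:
u = 4/10997 (u = 4/(-4 + (10083 - (42 - 15*64))) = 4/(-4 + (10083 - (42 - 960))) = 4/(-4 + (10083 - 1*(-918))) = 4/(-4 + (10083 + 918)) = 4/(-4 + 11001) = 4/10997 ≈ 0.00036374)
(-3284 + u) + (14278 - 4522)*(-13714 - 7839) = (-3284 + 4/10997) + (14278 - 4522)*(-13714 - 7839) = -36114144/10997 + 9756*(-21553) = -36114144/10997 - 210271068 = -2312387048940/10997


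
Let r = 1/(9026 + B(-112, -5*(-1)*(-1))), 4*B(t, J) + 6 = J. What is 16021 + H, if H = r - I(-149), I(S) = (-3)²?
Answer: 577921120/36093 ≈ 16012.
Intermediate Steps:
I(S) = 9
B(t, J) = -3/2 + J/4
r = 4/36093 (r = 1/(9026 + (-3/2 + (-5*(-1)*(-1))/4)) = 1/(9026 + (-3/2 + (5*(-1))/4)) = 1/(9026 + (-3/2 + (¼)*(-5))) = 1/(9026 + (-3/2 - 5/4)) = 1/(9026 - 11/4) = 1/(36093/4) = 4/36093 ≈ 0.00011082)
H = -324833/36093 (H = 4/36093 - 1*9 = 4/36093 - 9 = -324833/36093 ≈ -8.9999)
16021 + H = 16021 - 324833/36093 = 577921120/36093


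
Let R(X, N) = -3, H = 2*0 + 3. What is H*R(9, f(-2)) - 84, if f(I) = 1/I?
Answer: -93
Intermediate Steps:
H = 3 (H = 0 + 3 = 3)
H*R(9, f(-2)) - 84 = 3*(-3) - 84 = -9 - 84 = -93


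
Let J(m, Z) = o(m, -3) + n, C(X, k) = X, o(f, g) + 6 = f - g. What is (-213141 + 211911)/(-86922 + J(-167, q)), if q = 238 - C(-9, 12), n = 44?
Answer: 205/14508 ≈ 0.014130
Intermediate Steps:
o(f, g) = -6 + f - g (o(f, g) = -6 + (f - g) = -6 + f - g)
q = 247 (q = 238 - 1*(-9) = 238 + 9 = 247)
J(m, Z) = 41 + m (J(m, Z) = (-6 + m - 1*(-3)) + 44 = (-6 + m + 3) + 44 = (-3 + m) + 44 = 41 + m)
(-213141 + 211911)/(-86922 + J(-167, q)) = (-213141 + 211911)/(-86922 + (41 - 167)) = -1230/(-86922 - 126) = -1230/(-87048) = -1230*(-1/87048) = 205/14508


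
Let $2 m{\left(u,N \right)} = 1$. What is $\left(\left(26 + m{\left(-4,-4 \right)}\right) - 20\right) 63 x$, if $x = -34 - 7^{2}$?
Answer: $- \frac{67977}{2} \approx -33989.0$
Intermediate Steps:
$m{\left(u,N \right)} = \frac{1}{2}$ ($m{\left(u,N \right)} = \frac{1}{2} \cdot 1 = \frac{1}{2}$)
$x = -83$ ($x = -34 - 49 = -83$)
$\left(\left(26 + m{\left(-4,-4 \right)}\right) - 20\right) 63 x = \left(\left(26 + \frac{1}{2}\right) - 20\right) 63 \left(-83\right) = \left(\frac{53}{2} - 20\right) 63 \left(-83\right) = \frac{13}{2} \cdot 63 \left(-83\right) = \frac{819}{2} \left(-83\right) = - \frac{67977}{2}$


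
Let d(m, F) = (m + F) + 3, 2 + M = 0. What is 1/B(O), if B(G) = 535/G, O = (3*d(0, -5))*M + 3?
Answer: 3/107 ≈ 0.028037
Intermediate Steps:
M = -2 (M = -2 + 0 = -2)
d(m, F) = 3 + F + m (d(m, F) = (F + m) + 3 = 3 + F + m)
O = 15 (O = (3*(3 - 5 + 0))*(-2) + 3 = (3*(-2))*(-2) + 3 = -6*(-2) + 3 = 12 + 3 = 15)
1/B(O) = 1/(535/15) = 1/(535*(1/15)) = 1/(107/3) = 3/107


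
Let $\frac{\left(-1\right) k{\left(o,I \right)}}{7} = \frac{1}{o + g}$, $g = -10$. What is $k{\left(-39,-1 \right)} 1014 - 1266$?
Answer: $- \frac{7848}{7} \approx -1121.1$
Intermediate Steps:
$k{\left(o,I \right)} = - \frac{7}{-10 + o}$ ($k{\left(o,I \right)} = - \frac{7}{o - 10} = - \frac{7}{-10 + o}$)
$k{\left(-39,-1 \right)} 1014 - 1266 = - \frac{7}{-10 - 39} \cdot 1014 - 1266 = - \frac{7}{-49} \cdot 1014 - 1266 = \left(-7\right) \left(- \frac{1}{49}\right) 1014 - 1266 = \frac{1}{7} \cdot 1014 - 1266 = \frac{1014}{7} - 1266 = - \frac{7848}{7}$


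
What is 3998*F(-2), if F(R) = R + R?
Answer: -15992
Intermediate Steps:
F(R) = 2*R
3998*F(-2) = 3998*(2*(-2)) = 3998*(-4) = -15992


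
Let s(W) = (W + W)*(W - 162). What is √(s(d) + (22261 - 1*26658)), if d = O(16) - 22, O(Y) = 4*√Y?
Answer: I*√2381 ≈ 48.795*I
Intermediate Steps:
d = -6 (d = 4*√16 - 22 = 4*4 - 22 = 16 - 22 = -6)
s(W) = 2*W*(-162 + W) (s(W) = (2*W)*(-162 + W) = 2*W*(-162 + W))
√(s(d) + (22261 - 1*26658)) = √(2*(-6)*(-162 - 6) + (22261 - 1*26658)) = √(2*(-6)*(-168) + (22261 - 26658)) = √(2016 - 4397) = √(-2381) = I*√2381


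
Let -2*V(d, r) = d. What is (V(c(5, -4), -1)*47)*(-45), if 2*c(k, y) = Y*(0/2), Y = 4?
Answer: 0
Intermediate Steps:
c(k, y) = 0 (c(k, y) = (4*(0/2))/2 = (4*(0*(½)))/2 = (4*0)/2 = (½)*0 = 0)
V(d, r) = -d/2
(V(c(5, -4), -1)*47)*(-45) = (-½*0*47)*(-45) = (0*47)*(-45) = 0*(-45) = 0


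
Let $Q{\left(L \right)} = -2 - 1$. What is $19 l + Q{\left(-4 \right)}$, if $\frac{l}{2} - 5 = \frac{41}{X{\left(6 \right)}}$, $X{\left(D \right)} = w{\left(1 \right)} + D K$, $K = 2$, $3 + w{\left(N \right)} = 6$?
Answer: $\frac{4363}{15} \approx 290.87$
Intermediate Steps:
$w{\left(N \right)} = 3$ ($w{\left(N \right)} = -3 + 6 = 3$)
$Q{\left(L \right)} = -3$
$X{\left(D \right)} = 3 + 2 D$ ($X{\left(D \right)} = 3 + D 2 = 3 + 2 D$)
$l = \frac{232}{15}$ ($l = 10 + 2 \frac{41}{3 + 2 \cdot 6} = 10 + 2 \frac{41}{3 + 12} = 10 + 2 \cdot \frac{41}{15} = 10 + \frac{82}{15} = \frac{232}{15} \approx 15.467$)
$19 l + Q{\left(-4 \right)} = 19 \cdot \frac{232}{15} - 3 = \frac{4408}{15} - 3 = \frac{4363}{15}$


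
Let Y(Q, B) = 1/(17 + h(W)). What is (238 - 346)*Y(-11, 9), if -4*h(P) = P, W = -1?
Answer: -144/23 ≈ -6.2609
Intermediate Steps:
h(P) = -P/4
Y(Q, B) = 4/69 (Y(Q, B) = 1/(17 - 1/4*(-1)) = 1/(17 + 1/4) = 1/(69/4) = 4/69)
(238 - 346)*Y(-11, 9) = (238 - 346)*(4/69) = -108*4/69 = -144/23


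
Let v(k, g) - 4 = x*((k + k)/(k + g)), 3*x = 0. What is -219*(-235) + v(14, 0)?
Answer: 51469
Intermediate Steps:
x = 0 (x = (⅓)*0 = 0)
v(k, g) = 4 (v(k, g) = 4 + 0*((k + k)/(k + g)) = 4 + 0*((2*k)/(g + k)) = 4 + 0*(2*k/(g + k)) = 4 + 0 = 4)
-219*(-235) + v(14, 0) = -219*(-235) + 4 = 51465 + 4 = 51469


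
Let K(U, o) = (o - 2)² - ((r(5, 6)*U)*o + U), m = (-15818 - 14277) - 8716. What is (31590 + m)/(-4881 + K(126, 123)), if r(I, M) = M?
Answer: 7221/83354 ≈ 0.086630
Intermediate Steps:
m = -38811 (m = -30095 - 8716 = -38811)
K(U, o) = (-2 + o)² - U - 6*U*o (K(U, o) = (o - 2)² - ((6*U)*o + U) = (-2 + o)² - (6*U*o + U) = (-2 + o)² - (U + 6*U*o) = (-2 + o)² + (-U - 6*U*o) = (-2 + o)² - U - 6*U*o)
(31590 + m)/(-4881 + K(126, 123)) = (31590 - 38811)/(-4881 + ((-2 + 123)² - 1*126 - 6*126*123)) = -7221/(-4881 + (121² - 126 - 92988)) = -7221/(-4881 + (14641 - 126 - 92988)) = -7221/(-4881 - 78473) = -7221/(-83354) = -7221*(-1/83354) = 7221/83354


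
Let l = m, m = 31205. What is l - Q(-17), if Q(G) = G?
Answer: 31222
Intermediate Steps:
l = 31205
l - Q(-17) = 31205 - 1*(-17) = 31205 + 17 = 31222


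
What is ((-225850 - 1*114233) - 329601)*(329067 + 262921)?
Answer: -396444891792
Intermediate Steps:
((-225850 - 1*114233) - 329601)*(329067 + 262921) = ((-225850 - 114233) - 329601)*591988 = (-340083 - 329601)*591988 = -669684*591988 = -396444891792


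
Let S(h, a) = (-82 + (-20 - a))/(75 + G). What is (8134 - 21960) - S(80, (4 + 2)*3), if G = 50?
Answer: -345626/25 ≈ -13825.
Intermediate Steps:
S(h, a) = -102/125 - a/125 (S(h, a) = (-82 + (-20 - a))/(75 + 50) = (-102 - a)/125 = (-102 - a)*(1/125) = -102/125 - a/125)
(8134 - 21960) - S(80, (4 + 2)*3) = (8134 - 21960) - (-102/125 - (4 + 2)*3/125) = -13826 - (-102/125 - 6*3/125) = -13826 - (-102/125 - 1/125*18) = -13826 - (-102/125 - 18/125) = -13826 - 1*(-24/25) = -13826 + 24/25 = -345626/25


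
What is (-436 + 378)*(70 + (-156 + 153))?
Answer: -3886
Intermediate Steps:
(-436 + 378)*(70 + (-156 + 153)) = -58*(70 - 3) = -58*67 = -3886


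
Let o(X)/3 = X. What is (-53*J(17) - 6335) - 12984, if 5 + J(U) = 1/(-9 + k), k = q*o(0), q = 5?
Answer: -171433/9 ≈ -19048.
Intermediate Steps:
o(X) = 3*X
k = 0 (k = 5*(3*0) = 5*0 = 0)
J(U) = -46/9 (J(U) = -5 + 1/(-9 + 0) = -5 + 1/(-9) = -5 - ⅑ = -46/9)
(-53*J(17) - 6335) - 12984 = (-53*(-46/9) - 6335) - 12984 = (2438/9 - 6335) - 12984 = -54577/9 - 12984 = -171433/9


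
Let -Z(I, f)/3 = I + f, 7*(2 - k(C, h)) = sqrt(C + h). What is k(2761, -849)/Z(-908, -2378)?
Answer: 1/4929 - sqrt(478)/34503 ≈ -0.00043078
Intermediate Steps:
k(C, h) = 2 - sqrt(C + h)/7
Z(I, f) = -3*I - 3*f (Z(I, f) = -3*(I + f) = -3*I - 3*f)
k(2761, -849)/Z(-908, -2378) = (2 - sqrt(2761 - 849)/7)/(-3*(-908) - 3*(-2378)) = (2 - 2*sqrt(478)/7)/(2724 + 7134) = (2 - 2*sqrt(478)/7)/9858 = (2 - 2*sqrt(478)/7)*(1/9858) = 1/4929 - sqrt(478)/34503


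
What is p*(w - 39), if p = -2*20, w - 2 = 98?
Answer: -2440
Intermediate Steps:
w = 100 (w = 2 + 98 = 100)
p = -40
p*(w - 39) = -40*(100 - 39) = -40*61 = -2440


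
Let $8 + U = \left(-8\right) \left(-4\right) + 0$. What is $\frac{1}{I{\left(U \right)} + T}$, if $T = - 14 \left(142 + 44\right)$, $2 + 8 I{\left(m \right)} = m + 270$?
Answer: $- \frac{2}{5135} \approx -0.00038948$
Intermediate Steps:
$U = 24$ ($U = -8 + \left(\left(-8\right) \left(-4\right) + 0\right) = -8 + \left(32 + 0\right) = -8 + 32 = 24$)
$I{\left(m \right)} = \frac{67}{2} + \frac{m}{8}$ ($I{\left(m \right)} = - \frac{1}{4} + \frac{m + 270}{8} = - \frac{1}{4} + \frac{270 + m}{8} = - \frac{1}{4} + \left(\frac{135}{4} + \frac{m}{8}\right) = \frac{67}{2} + \frac{m}{8}$)
$T = -2604$ ($T = \left(-14\right) 186 = -2604$)
$\frac{1}{I{\left(U \right)} + T} = \frac{1}{\left(\frac{67}{2} + \frac{1}{8} \cdot 24\right) - 2604} = \frac{1}{\left(\frac{67}{2} + 3\right) - 2604} = \frac{1}{\frac{73}{2} - 2604} = \frac{1}{- \frac{5135}{2}} = - \frac{2}{5135}$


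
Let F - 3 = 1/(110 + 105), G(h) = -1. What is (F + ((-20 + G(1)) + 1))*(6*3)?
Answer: -65772/215 ≈ -305.92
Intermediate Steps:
F = 646/215 (F = 3 + 1/(110 + 105) = 3 + 1/215 = 646/215 ≈ 3.0047)
(F + ((-20 + G(1)) + 1))*(6*3) = (646/215 + ((-20 - 1) + 1))*(6*3) = (646/215 + (-21 + 1))*18 = (646/215 - 20)*18 = -3654/215*18 = -65772/215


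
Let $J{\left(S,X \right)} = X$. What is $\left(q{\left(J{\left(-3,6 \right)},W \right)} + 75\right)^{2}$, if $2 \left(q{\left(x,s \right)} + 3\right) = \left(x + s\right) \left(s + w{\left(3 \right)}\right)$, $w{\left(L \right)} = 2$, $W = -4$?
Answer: $4900$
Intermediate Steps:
$q{\left(x,s \right)} = -3 + \frac{\left(2 + s\right) \left(s + x\right)}{2}$ ($q{\left(x,s \right)} = -3 + \frac{\left(x + s\right) \left(s + 2\right)}{2} = -3 + \frac{\left(s + x\right) \left(2 + s\right)}{2} = -3 + \frac{\left(2 + s\right) \left(s + x\right)}{2}$)
$\left(q{\left(J{\left(-3,6 \right)},W \right)} + 75\right)^{2} = \left(\left(-3 - 4 + 6 + \frac{\left(-4\right)^{2}}{2} + \frac{1}{2} \left(-4\right) 6\right) + 75\right)^{2} = \left(\left(-3 - 4 + 6 + \frac{1}{2} \cdot 16 - 12\right) + 75\right)^{2} = \left(\left(-3 - 4 + 6 + 8 - 12\right) + 75\right)^{2} = \left(-5 + 75\right)^{2} = 70^{2} = 4900$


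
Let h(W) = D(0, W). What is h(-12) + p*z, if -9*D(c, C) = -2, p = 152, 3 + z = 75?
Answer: 98498/9 ≈ 10944.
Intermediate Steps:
z = 72 (z = -3 + 75 = 72)
D(c, C) = 2/9 (D(c, C) = -1/9*(-2) = 2/9)
h(W) = 2/9
h(-12) + p*z = 2/9 + 152*72 = 2/9 + 10944 = 98498/9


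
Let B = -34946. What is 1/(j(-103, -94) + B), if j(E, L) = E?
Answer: -1/35049 ≈ -2.8531e-5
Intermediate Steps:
1/(j(-103, -94) + B) = 1/(-103 - 34946) = 1/(-35049) = -1/35049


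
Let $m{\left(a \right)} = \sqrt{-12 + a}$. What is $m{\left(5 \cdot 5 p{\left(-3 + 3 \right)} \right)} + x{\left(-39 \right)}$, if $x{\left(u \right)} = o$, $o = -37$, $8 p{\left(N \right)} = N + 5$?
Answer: $-37 + \frac{\sqrt{58}}{4} \approx -35.096$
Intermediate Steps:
$p{\left(N \right)} = \frac{5}{8} + \frac{N}{8}$ ($p{\left(N \right)} = \frac{N + 5}{8} = \frac{5 + N}{8} = \frac{5}{8} + \frac{N}{8}$)
$x{\left(u \right)} = -37$
$m{\left(5 \cdot 5 p{\left(-3 + 3 \right)} \right)} + x{\left(-39 \right)} = \sqrt{-12 + 5 \cdot 5 \left(\frac{5}{8} + \frac{-3 + 3}{8}\right)} - 37 = \sqrt{-12 + 25 \left(\frac{5}{8} + \frac{1}{8} \cdot 0\right)} - 37 = \sqrt{-12 + 25 \left(\frac{5}{8} + 0\right)} - 37 = \sqrt{-12 + 25 \cdot \frac{5}{8}} - 37 = \sqrt{-12 + \frac{125}{8}} - 37 = \sqrt{\frac{29}{8}} - 37 = \frac{\sqrt{58}}{4} - 37 = -37 + \frac{\sqrt{58}}{4}$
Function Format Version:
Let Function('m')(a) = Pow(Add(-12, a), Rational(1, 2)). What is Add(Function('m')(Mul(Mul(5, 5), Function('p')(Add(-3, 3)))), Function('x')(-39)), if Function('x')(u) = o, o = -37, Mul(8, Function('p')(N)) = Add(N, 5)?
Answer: Add(-37, Mul(Rational(1, 4), Pow(58, Rational(1, 2)))) ≈ -35.096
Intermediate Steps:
Function('p')(N) = Add(Rational(5, 8), Mul(Rational(1, 8), N)) (Function('p')(N) = Mul(Rational(1, 8), Add(N, 5)) = Mul(Rational(1, 8), Add(5, N)) = Add(Rational(5, 8), Mul(Rational(1, 8), N)))
Function('x')(u) = -37
Add(Function('m')(Mul(Mul(5, 5), Function('p')(Add(-3, 3)))), Function('x')(-39)) = Add(Pow(Add(-12, Mul(Mul(5, 5), Add(Rational(5, 8), Mul(Rational(1, 8), Add(-3, 3))))), Rational(1, 2)), -37) = Add(Pow(Add(-12, Mul(25, Add(Rational(5, 8), Mul(Rational(1, 8), 0)))), Rational(1, 2)), -37) = Add(Pow(Add(-12, Mul(25, Add(Rational(5, 8), 0))), Rational(1, 2)), -37) = Add(Pow(Add(-12, Mul(25, Rational(5, 8))), Rational(1, 2)), -37) = Add(Pow(Add(-12, Rational(125, 8)), Rational(1, 2)), -37) = Add(Pow(Rational(29, 8), Rational(1, 2)), -37) = Add(Mul(Rational(1, 4), Pow(58, Rational(1, 2))), -37) = Add(-37, Mul(Rational(1, 4), Pow(58, Rational(1, 2))))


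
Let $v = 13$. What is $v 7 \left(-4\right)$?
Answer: $-364$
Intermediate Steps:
$v 7 \left(-4\right) = 13 \cdot 7 \left(-4\right) = 91 \left(-4\right) = -364$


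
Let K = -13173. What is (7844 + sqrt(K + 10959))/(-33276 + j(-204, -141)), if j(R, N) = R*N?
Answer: -1961/1128 - I*sqrt(246)/1504 ≈ -1.7385 - 0.010428*I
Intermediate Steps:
j(R, N) = N*R
(7844 + sqrt(K + 10959))/(-33276 + j(-204, -141)) = (7844 + sqrt(-13173 + 10959))/(-33276 - 141*(-204)) = (7844 + sqrt(-2214))/(-33276 + 28764) = (7844 + 3*I*sqrt(246))/(-4512) = (7844 + 3*I*sqrt(246))*(-1/4512) = -1961/1128 - I*sqrt(246)/1504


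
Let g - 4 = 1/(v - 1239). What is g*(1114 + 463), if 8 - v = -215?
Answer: 6407351/1016 ≈ 6306.4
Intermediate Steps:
v = 223 (v = 8 - 1*(-215) = 8 + 215 = 223)
g = 4063/1016 (g = 4 + 1/(223 - 1239) = 4 + 1/(-1016) = 4 - 1/1016 = 4063/1016 ≈ 3.9990)
g*(1114 + 463) = 4063*(1114 + 463)/1016 = (4063/1016)*1577 = 6407351/1016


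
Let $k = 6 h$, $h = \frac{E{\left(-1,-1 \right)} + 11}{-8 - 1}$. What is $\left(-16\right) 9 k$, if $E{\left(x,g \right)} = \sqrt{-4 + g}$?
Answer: $1056 + 96 i \sqrt{5} \approx 1056.0 + 214.66 i$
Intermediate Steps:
$h = - \frac{11}{9} - \frac{i \sqrt{5}}{9}$ ($h = \frac{\sqrt{-4 - 1} + 11}{-8 - 1} = \frac{\sqrt{-5} + 11}{-9} = \left(i \sqrt{5} + 11\right) \left(- \frac{1}{9}\right) = \left(11 + i \sqrt{5}\right) \left(- \frac{1}{9}\right) = - \frac{11}{9} - \frac{i \sqrt{5}}{9} \approx -1.2222 - 0.24845 i$)
$k = - \frac{22}{3} - \frac{2 i \sqrt{5}}{3}$ ($k = 6 \left(- \frac{11}{9} - \frac{i \sqrt{5}}{9}\right) = - \frac{22}{3} - \frac{2 i \sqrt{5}}{3} \approx -7.3333 - 1.4907 i$)
$\left(-16\right) 9 k = \left(-16\right) 9 \left(- \frac{22}{3} - \frac{2 i \sqrt{5}}{3}\right) = - 144 \left(- \frac{22}{3} - \frac{2 i \sqrt{5}}{3}\right) = 1056 + 96 i \sqrt{5}$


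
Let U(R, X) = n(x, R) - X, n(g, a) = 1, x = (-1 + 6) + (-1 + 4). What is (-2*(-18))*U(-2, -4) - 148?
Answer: 32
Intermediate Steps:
x = 8 (x = 5 + 3 = 8)
U(R, X) = 1 - X
(-2*(-18))*U(-2, -4) - 148 = (-2*(-18))*(1 - 1*(-4)) - 148 = 36*(1 + 4) - 148 = 36*5 - 148 = 180 - 148 = 32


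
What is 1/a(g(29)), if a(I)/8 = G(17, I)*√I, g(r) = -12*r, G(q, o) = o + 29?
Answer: I*√87/444048 ≈ 2.1005e-5*I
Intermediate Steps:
G(q, o) = 29 + o
a(I) = 8*√I*(29 + I) (a(I) = 8*((29 + I)*√I) = 8*(√I*(29 + I)) = 8*√I*(29 + I))
1/a(g(29)) = 1/(8*√(-12*29)*(29 - 12*29)) = 1/(8*√(-348)*(29 - 348)) = 1/(8*(2*I*√87)*(-319)) = 1/(-5104*I*√87) = I*√87/444048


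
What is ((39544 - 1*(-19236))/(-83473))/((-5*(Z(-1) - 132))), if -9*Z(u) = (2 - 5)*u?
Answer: -35268/33138781 ≈ -0.0010643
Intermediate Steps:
Z(u) = u/3 (Z(u) = -(2 - 5)*u/9 = -(-1)*u/3 = u/3)
((39544 - 1*(-19236))/(-83473))/((-5*(Z(-1) - 132))) = ((39544 - 1*(-19236))/(-83473))/((-5*((⅓)*(-1) - 132))) = ((39544 + 19236)*(-1/83473))/((-5*(-⅓ - 132))) = (58780*(-1/83473))/((-5*(-397/3))) = -58780/(83473*1985/3) = -58780/83473*3/1985 = -35268/33138781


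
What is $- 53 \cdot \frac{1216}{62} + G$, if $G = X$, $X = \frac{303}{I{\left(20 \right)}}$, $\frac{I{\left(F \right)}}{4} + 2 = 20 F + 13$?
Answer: $- \frac{17655621}{16988} \approx -1039.3$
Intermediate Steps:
$I{\left(F \right)} = 44 + 80 F$ ($I{\left(F \right)} = -8 + 4 \left(20 F + 13\right) = -8 + 4 \left(13 + 20 F\right) = -8 + \left(52 + 80 F\right) = 44 + 80 F$)
$X = \frac{101}{548}$ ($X = \frac{303}{44 + 80 \cdot 20} = \frac{303}{44 + 1600} = \frac{303}{1644} = 303 \cdot \frac{1}{1644} = \frac{101}{548} \approx 0.18431$)
$G = \frac{101}{548} \approx 0.18431$
$- 53 \cdot \frac{1216}{62} + G = - 53 \cdot \frac{1216}{62} + \frac{101}{548} = - 53 \cdot 1216 \cdot \frac{1}{62} + \frac{101}{548} = \left(-53\right) \frac{608}{31} + \frac{101}{548} = - \frac{32224}{31} + \frac{101}{548} = - \frac{17655621}{16988}$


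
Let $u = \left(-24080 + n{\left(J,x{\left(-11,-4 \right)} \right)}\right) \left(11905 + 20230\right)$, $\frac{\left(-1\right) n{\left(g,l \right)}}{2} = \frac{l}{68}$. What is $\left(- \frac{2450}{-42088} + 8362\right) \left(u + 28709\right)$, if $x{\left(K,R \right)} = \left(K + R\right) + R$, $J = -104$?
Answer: $- \frac{4629445666789679937}{715496} \approx -6.4703 \cdot 10^{12}$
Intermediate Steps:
$x{\left(K,R \right)} = K + 2 R$
$n{\left(g,l \right)} = - \frac{l}{34}$ ($n{\left(g,l \right)} = - 2 \frac{l}{68} = - \frac{l}{34}$)
$u = - \frac{26308956635}{34}$ ($u = \left(-24080 - \frac{-11 + 2 \left(-4\right)}{34}\right) \left(11905 + 20230\right) = \left(-24080 - \frac{-11 - 8}{34}\right) 32135 = \left(-24080 - - \frac{19}{34}\right) 32135 = \left(-24080 + \frac{19}{34}\right) 32135 = \left(- \frac{818701}{34}\right) 32135 = - \frac{26308956635}{34} \approx -7.7379 \cdot 10^{8}$)
$\left(- \frac{2450}{-42088} + 8362\right) \left(u + 28709\right) = \left(- \frac{2450}{-42088} + 8362\right) \left(- \frac{26308956635}{34} + 28709\right) = \left(\left(-2450\right) \left(- \frac{1}{42088}\right) + 8362\right) \left(- \frac{26307980529}{34}\right) = \left(\frac{1225}{21044} + 8362\right) \left(- \frac{26307980529}{34}\right) = \frac{175971153}{21044} \left(- \frac{26307980529}{34}\right) = - \frac{4629445666789679937}{715496}$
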